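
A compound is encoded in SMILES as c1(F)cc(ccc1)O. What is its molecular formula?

Heavy atoms from the SMILES: 6 C, 1 F, 1 O.
Implicit hydrogens by atom environment:
  4 × C (aromatic): 1 H each → 4
  2 × C (aromatic): no H
  1 × F: no H
  1 × O: 1 H
  Total hydrogens = 5.
Molecular formula: C6H5FO

C6H5FO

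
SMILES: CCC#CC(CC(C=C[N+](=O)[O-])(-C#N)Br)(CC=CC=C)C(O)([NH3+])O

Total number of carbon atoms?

The symbol for carbon appears 16 times in the SMILES.

16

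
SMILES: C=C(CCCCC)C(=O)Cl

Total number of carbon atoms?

The symbol for carbon appears 8 times in the SMILES. (Cl is a single chlorine, not C + l.)

8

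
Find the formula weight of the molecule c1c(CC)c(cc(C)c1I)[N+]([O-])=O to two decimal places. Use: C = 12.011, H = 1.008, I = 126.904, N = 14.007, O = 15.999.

291.09

Molecular formula: C9H10INO2.
M = 9×12.011 + 10×1.008 + 1×126.904 + 1×14.007 + 2×15.999 = 291.09 g/mol.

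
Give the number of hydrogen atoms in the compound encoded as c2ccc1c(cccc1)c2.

8

Hydrogens are implicit in SMILES; fill each atom to its normal valence:
  8 × C (aromatic): 1 H each → 8
  2 × C (aromatic): no H
  Total hydrogens = 8.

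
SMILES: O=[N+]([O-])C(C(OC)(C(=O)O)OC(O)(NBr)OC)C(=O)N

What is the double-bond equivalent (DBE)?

3

Molecular formula from the SMILES: C7H12BrN3O9.
DoU = (2C + 2 + N − H − X)/2 = (2·7 + 2 + 3 − 12 − 1)/2 = 6/2 = 3.
(Structurally: 0 ring(s) + 3 π bond(s) = 3.)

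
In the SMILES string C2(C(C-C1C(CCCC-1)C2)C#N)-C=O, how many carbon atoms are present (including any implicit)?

The symbol for carbon appears 12 times in the SMILES.

12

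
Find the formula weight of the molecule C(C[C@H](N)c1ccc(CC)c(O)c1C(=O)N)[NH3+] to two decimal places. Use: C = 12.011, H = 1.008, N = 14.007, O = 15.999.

238.31

Molecular formula: C12H20N3O2+.
M = 12×12.011 + 20×1.008 + 3×14.007 + 2×15.999 = 238.31 g/mol.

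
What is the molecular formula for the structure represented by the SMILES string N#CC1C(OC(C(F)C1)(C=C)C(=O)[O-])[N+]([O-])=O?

Heavy atoms from the SMILES: 9 C, 1 F, 2 N, 5 O.
Implicit hydrogens by atom environment:
  4 × C: 1 H each → 4
  3 × C: no H
  3 × O: no H
  2 × C: 2 H each → 4
  2 × O (charge -1): no H
  1 × F: no H
  1 × N (charge +1): no H
  1 × N: no H
  Total hydrogens = 8.
Net charge -1.
Molecular formula: C9H8FN2O5-

C9H8FN2O5-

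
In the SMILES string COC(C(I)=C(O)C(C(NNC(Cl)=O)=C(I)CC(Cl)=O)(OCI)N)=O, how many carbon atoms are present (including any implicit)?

The symbol for carbon appears 11 times in the SMILES. (Cl is a single chlorine, not C + l.)

11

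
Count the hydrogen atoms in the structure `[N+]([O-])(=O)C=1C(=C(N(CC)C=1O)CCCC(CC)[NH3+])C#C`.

Hydrogens are implicit in SMILES; fill each atom to its normal valence:
  5 × C: 2 H each → 10
  4 × C (aromatic): no H
  2 × C: 3 H each → 6
  2 × C: 1 H each → 2
  1 × C: no H
  1 × N (charge +1): 3 H
  1 × N (aromatic): no H
  1 × N (charge +1): no H
  1 × O: 1 H
  1 × O: no H
  1 × O (charge -1): no H
  Total hydrogens = 22.

22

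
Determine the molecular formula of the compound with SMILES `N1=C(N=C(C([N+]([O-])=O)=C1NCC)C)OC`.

Heavy atoms from the SMILES: 8 C, 4 N, 3 O.
Implicit hydrogens by atom environment:
  4 × C (aromatic): no H
  3 × C: 3 H each → 9
  2 × N (aromatic): no H
  2 × O: no H
  1 × C: 2 H
  1 × N: 1 H
  1 × N (charge +1): no H
  1 × O (charge -1): no H
  Total hydrogens = 12.
Molecular formula: C8H12N4O3

C8H12N4O3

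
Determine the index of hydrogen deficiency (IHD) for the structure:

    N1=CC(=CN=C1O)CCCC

Molecular formula from the SMILES: C8H12N2O.
DoU = (2C + 2 + N − H − X)/2 = (2·8 + 2 + 2 − 12 − 0)/2 = 8/2 = 4.
(Structurally: 1 ring(s) + 3 π bond(s) = 4.)

4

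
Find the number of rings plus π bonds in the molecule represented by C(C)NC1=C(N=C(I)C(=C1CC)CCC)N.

4

Molecular formula from the SMILES: C12H20IN3.
DoU = (2C + 2 + N − H − X)/2 = (2·12 + 2 + 3 − 20 − 1)/2 = 8/2 = 4.
(Structurally: 1 ring(s) + 3 π bond(s) = 4.)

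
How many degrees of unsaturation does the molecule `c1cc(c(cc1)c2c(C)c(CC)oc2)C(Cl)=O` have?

8

Molecular formula from the SMILES: C14H13ClO2.
DoU = (2C + 2 + N − H − X)/2 = (2·14 + 2 + 0 − 13 − 1)/2 = 16/2 = 8.
(Structurally: 2 ring(s) + 6 π bond(s) = 8.)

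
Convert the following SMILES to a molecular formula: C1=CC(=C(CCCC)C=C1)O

Heavy atoms from the SMILES: 10 C, 1 O.
Implicit hydrogens by atom environment:
  4 × C (aromatic): 1 H each → 4
  3 × C: 2 H each → 6
  2 × C (aromatic): no H
  1 × C: 3 H
  1 × O: 1 H
  Total hydrogens = 14.
Molecular formula: C10H14O

C10H14O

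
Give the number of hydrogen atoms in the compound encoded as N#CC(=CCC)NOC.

Hydrogens are implicit in SMILES; fill each atom to its normal valence:
  2 × C: 3 H each → 6
  2 × C: no H
  1 × C: 2 H
  1 × C: 1 H
  1 × N: 1 H
  1 × N: no H
  1 × O: no H
  Total hydrogens = 10.

10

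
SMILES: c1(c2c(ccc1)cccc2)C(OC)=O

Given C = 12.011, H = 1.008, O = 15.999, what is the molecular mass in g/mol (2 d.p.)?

Molecular formula: C12H10O2.
M = 12×12.011 + 10×1.008 + 2×15.999 = 186.21 g/mol.

186.21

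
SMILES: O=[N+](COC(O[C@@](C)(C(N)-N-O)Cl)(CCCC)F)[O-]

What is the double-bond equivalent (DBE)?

Molecular formula from the SMILES: C9H19ClFN3O5.
DoU = (2C + 2 + N − H − X)/2 = (2·9 + 2 + 3 − 19 − 2)/2 = 2/2 = 1.
(Structurally: 0 ring(s) + 1 π bond(s) = 1.)

1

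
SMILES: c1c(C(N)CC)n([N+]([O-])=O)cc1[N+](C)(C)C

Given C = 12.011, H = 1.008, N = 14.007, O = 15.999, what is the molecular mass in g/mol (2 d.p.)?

Molecular formula: C10H19N4O2+.
M = 10×12.011 + 19×1.008 + 4×14.007 + 2×15.999 = 227.29 g/mol.

227.29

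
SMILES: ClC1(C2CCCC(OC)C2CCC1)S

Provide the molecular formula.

Heavy atoms from the SMILES: 11 C, 1 Cl, 1 O, 1 S.
Implicit hydrogens by atom environment:
  6 × C: 2 H each → 12
  3 × C: 1 H each → 3
  1 × C: 3 H
  1 × C: no H
  1 × Cl: no H
  1 × O: no H
  1 × S: 1 H
  Total hydrogens = 19.
Molecular formula: C11H19ClOS

C11H19ClOS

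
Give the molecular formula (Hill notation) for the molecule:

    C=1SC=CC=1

Heavy atoms from the SMILES: 4 C, 1 S.
Implicit hydrogens by atom environment:
  4 × C (aromatic): 1 H each → 4
  1 × S (aromatic): no H
  Total hydrogens = 4.
Molecular formula: C4H4S

C4H4S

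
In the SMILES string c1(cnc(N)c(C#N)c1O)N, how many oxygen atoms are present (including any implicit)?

The symbol for oxygen appears 1 time in the SMILES.

1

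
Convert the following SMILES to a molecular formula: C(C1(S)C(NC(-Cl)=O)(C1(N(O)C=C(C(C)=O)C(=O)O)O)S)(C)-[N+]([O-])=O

Heavy atoms from the SMILES: 11 C, 1 Cl, 3 N, 8 O, 2 S.
Implicit hydrogens by atom environment:
  7 × C: no H
  4 × O: no H
  3 × O: 1 H each → 3
  2 × C: 3 H each → 6
  2 × C: 1 H each → 2
  2 × S: 1 H each → 2
  1 × Cl: no H
  1 × N: 1 H
  1 × N: no H
  1 × N (charge +1): no H
  1 × O (charge -1): no H
  Total hydrogens = 14.
Molecular formula: C11H14ClN3O8S2

C11H14ClN3O8S2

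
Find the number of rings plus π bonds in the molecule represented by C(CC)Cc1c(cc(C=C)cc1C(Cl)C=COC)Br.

Molecular formula from the SMILES: C16H20BrClO.
DoU = (2C + 2 + N − H − X)/2 = (2·16 + 2 + 0 − 20 − 2)/2 = 12/2 = 6.
(Structurally: 1 ring(s) + 5 π bond(s) = 6.)

6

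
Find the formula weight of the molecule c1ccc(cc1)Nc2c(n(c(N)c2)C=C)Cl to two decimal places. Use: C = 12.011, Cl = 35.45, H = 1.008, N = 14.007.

Molecular formula: C12H12ClN3.
M = 12×12.011 + 1×35.45 + 12×1.008 + 3×14.007 = 233.70 g/mol.

233.70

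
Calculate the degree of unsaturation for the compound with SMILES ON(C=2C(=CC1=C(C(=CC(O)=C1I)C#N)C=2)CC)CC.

Molecular formula from the SMILES: C15H15IN2O2.
DoU = (2C + 2 + N − H − X)/2 = (2·15 + 2 + 2 − 15 − 1)/2 = 18/2 = 9.
(Structurally: 2 ring(s) + 7 π bond(s) = 9.)

9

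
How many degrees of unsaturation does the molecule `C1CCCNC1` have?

1

Molecular formula from the SMILES: C5H11N.
DoU = (2C + 2 + N − H − X)/2 = (2·5 + 2 + 1 − 11 − 0)/2 = 2/2 = 1.
(Structurally: 1 ring(s) + 0 π bond(s) = 1.)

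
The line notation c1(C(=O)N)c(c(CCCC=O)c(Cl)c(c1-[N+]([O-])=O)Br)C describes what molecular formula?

C12H12BrClN2O4

Heavy atoms from the SMILES: 1 Br, 12 C, 1 Cl, 2 N, 4 O.
Implicit hydrogens by atom environment:
  6 × C (aromatic): no H
  3 × C: 2 H each → 6
  3 × O: no H
  1 × Br: no H
  1 × C: 3 H
  1 × C: 1 H
  1 × C: no H
  1 × Cl: no H
  1 × N: 2 H
  1 × N (charge +1): no H
  1 × O (charge -1): no H
  Total hydrogens = 12.
Molecular formula: C12H12BrClN2O4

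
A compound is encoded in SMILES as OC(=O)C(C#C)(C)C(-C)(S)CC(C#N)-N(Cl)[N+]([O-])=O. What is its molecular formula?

Heavy atoms from the SMILES: 10 C, 1 Cl, 3 N, 4 O, 1 S.
Implicit hydrogens by atom environment:
  5 × C: no H
  2 × C: 3 H each → 6
  2 × C: 1 H each → 2
  2 × N: no H
  2 × O: no H
  1 × C: 2 H
  1 × Cl: no H
  1 × N (charge +1): no H
  1 × O: 1 H
  1 × O (charge -1): no H
  1 × S: 1 H
  Total hydrogens = 12.
Molecular formula: C10H12ClN3O4S

C10H12ClN3O4S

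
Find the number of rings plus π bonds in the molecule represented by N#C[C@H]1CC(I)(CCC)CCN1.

Molecular formula from the SMILES: C9H15IN2.
DoU = (2C + 2 + N − H − X)/2 = (2·9 + 2 + 2 − 15 − 1)/2 = 6/2 = 3.
(Structurally: 1 ring(s) + 2 π bond(s) = 3.)

3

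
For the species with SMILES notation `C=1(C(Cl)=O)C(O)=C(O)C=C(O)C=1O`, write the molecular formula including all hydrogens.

Heavy atoms from the SMILES: 7 C, 1 Cl, 5 O.
Implicit hydrogens by atom environment:
  5 × C (aromatic): no H
  4 × O: 1 H each → 4
  1 × C (aromatic): 1 H
  1 × C: no H
  1 × Cl: no H
  1 × O: no H
  Total hydrogens = 5.
Molecular formula: C7H5ClO5

C7H5ClO5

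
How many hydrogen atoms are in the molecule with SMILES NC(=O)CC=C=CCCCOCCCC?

Hydrogens are implicit in SMILES; fill each atom to its normal valence:
  7 × C: 2 H each → 14
  2 × C: 1 H each → 2
  2 × C: no H
  2 × O: no H
  1 × C: 3 H
  1 × N: 2 H
  Total hydrogens = 21.

21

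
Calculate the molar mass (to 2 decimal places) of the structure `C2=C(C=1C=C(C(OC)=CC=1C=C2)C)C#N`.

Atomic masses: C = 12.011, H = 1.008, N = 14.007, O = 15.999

197.24

Molecular formula: C13H11NO.
M = 13×12.011 + 11×1.008 + 1×14.007 + 1×15.999 = 197.24 g/mol.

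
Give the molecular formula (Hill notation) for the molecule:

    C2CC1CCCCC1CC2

C10H18

Heavy atoms from the SMILES: 10 C.
Implicit hydrogens by atom environment:
  8 × C: 2 H each → 16
  2 × C: 1 H each → 2
  Total hydrogens = 18.
Molecular formula: C10H18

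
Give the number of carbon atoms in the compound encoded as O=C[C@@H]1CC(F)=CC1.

6

The symbol for carbon appears 6 times in the SMILES.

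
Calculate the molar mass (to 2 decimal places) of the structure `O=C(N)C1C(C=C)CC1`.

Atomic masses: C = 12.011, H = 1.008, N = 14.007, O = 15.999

125.17

Molecular formula: C7H11NO.
M = 7×12.011 + 11×1.008 + 1×14.007 + 1×15.999 = 125.17 g/mol.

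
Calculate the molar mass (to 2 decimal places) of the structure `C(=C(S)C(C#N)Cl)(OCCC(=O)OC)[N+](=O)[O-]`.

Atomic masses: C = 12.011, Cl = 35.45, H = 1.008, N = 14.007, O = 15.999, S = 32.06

Molecular formula: C8H9ClN2O5S.
M = 8×12.011 + 1×35.45 + 9×1.008 + 2×14.007 + 5×15.999 + 1×32.06 = 280.68 g/mol.

280.68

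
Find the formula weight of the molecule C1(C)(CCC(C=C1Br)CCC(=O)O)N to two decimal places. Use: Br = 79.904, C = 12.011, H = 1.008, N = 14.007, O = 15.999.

Molecular formula: C10H16BrNO2.
M = 1×79.904 + 10×12.011 + 16×1.008 + 1×14.007 + 2×15.999 = 262.15 g/mol.

262.15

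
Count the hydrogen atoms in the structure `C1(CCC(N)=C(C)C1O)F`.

12

Hydrogens are implicit in SMILES; fill each atom to its normal valence:
  2 × C: 2 H each → 4
  2 × C: 1 H each → 2
  2 × C: no H
  1 × C: 3 H
  1 × F: no H
  1 × N: 2 H
  1 × O: 1 H
  Total hydrogens = 12.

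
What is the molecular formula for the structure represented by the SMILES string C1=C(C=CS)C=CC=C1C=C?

C10H10S

Heavy atoms from the SMILES: 10 C, 1 S.
Implicit hydrogens by atom environment:
  4 × C (aromatic): 1 H each → 4
  3 × C: 1 H each → 3
  2 × C (aromatic): no H
  1 × C: 2 H
  1 × S: 1 H
  Total hydrogens = 10.
Molecular formula: C10H10S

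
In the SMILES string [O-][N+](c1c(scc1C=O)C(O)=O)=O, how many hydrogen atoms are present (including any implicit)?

3

Hydrogens are implicit in SMILES; fill each atom to its normal valence:
  3 × C (aromatic): no H
  3 × O: no H
  1 × C (aromatic): 1 H
  1 × C: 1 H
  1 × C: no H
  1 × N (charge +1): no H
  1 × O: 1 H
  1 × O (charge -1): no H
  1 × S (aromatic): no H
  Total hydrogens = 3.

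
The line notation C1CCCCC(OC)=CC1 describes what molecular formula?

C9H16O

Heavy atoms from the SMILES: 9 C, 1 O.
Implicit hydrogens by atom environment:
  6 × C: 2 H each → 12
  1 × C: 3 H
  1 × C: 1 H
  1 × C: no H
  1 × O: no H
  Total hydrogens = 16.
Molecular formula: C9H16O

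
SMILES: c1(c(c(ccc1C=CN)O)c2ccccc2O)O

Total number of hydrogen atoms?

Hydrogens are implicit in SMILES; fill each atom to its normal valence:
  6 × C (aromatic): 1 H each → 6
  6 × C (aromatic): no H
  3 × O: 1 H each → 3
  2 × C: 1 H each → 2
  1 × N: 2 H
  Total hydrogens = 13.

13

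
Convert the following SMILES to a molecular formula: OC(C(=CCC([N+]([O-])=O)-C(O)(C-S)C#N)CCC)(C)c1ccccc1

C18H24N2O4S

Heavy atoms from the SMILES: 18 C, 2 N, 4 O, 1 S.
Implicit hydrogens by atom environment:
  5 × C (aromatic): 1 H each → 5
  4 × C: 2 H each → 8
  4 × C: no H
  2 × C: 3 H each → 6
  2 × C: 1 H each → 2
  2 × O: 1 H each → 2
  1 × C (aromatic): no H
  1 × N (charge +1): no H
  1 × N: no H
  1 × O: no H
  1 × O (charge -1): no H
  1 × S: 1 H
  Total hydrogens = 24.
Molecular formula: C18H24N2O4S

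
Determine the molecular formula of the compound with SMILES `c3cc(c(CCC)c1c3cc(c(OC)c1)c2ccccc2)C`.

C21H22O

Heavy atoms from the SMILES: 21 C, 1 O.
Implicit hydrogens by atom environment:
  9 × C (aromatic): 1 H each → 9
  7 × C (aromatic): no H
  3 × C: 3 H each → 9
  2 × C: 2 H each → 4
  1 × O: no H
  Total hydrogens = 22.
Molecular formula: C21H22O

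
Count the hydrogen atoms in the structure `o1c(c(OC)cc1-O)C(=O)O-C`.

Hydrogens are implicit in SMILES; fill each atom to its normal valence:
  3 × C (aromatic): no H
  3 × O: no H
  2 × C: 3 H each → 6
  1 × C (aromatic): 1 H
  1 × C: no H
  1 × O: 1 H
  1 × O (aromatic): no H
  Total hydrogens = 8.

8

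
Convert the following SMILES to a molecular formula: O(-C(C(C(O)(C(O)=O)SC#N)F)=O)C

Heavy atoms from the SMILES: 6 C, 1 F, 1 N, 5 O, 1 S.
Implicit hydrogens by atom environment:
  4 × C: no H
  3 × O: no H
  2 × O: 1 H each → 2
  1 × C: 3 H
  1 × C: 1 H
  1 × F: no H
  1 × N: no H
  1 × S: no H
  Total hydrogens = 6.
Molecular formula: C6H6FNO5S

C6H6FNO5S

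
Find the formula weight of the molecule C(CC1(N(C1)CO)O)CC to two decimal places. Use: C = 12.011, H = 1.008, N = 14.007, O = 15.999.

Molecular formula: C7H15NO2.
M = 7×12.011 + 15×1.008 + 1×14.007 + 2×15.999 = 145.20 g/mol.

145.20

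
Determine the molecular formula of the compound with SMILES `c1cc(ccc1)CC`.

Heavy atoms from the SMILES: 8 C.
Implicit hydrogens by atom environment:
  5 × C (aromatic): 1 H each → 5
  1 × C: 3 H
  1 × C: 2 H
  1 × C (aromatic): no H
  Total hydrogens = 10.
Molecular formula: C8H10

C8H10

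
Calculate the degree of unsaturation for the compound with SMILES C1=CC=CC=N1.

4

Molecular formula from the SMILES: C5H5N.
DoU = (2C + 2 + N − H − X)/2 = (2·5 + 2 + 1 − 5 − 0)/2 = 8/2 = 4.
(Structurally: 1 ring(s) + 3 π bond(s) = 4.)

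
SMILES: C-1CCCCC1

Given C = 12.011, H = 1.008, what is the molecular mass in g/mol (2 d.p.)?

Molecular formula: C6H12.
M = 6×12.011 + 12×1.008 = 84.16 g/mol.

84.16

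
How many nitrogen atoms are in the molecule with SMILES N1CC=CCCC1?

1

The symbol for nitrogen appears 1 time in the SMILES.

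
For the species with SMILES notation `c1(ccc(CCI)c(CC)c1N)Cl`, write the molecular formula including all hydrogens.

Heavy atoms from the SMILES: 10 C, 1 Cl, 1 I, 1 N.
Implicit hydrogens by atom environment:
  4 × C (aromatic): no H
  3 × C: 2 H each → 6
  2 × C (aromatic): 1 H each → 2
  1 × C: 3 H
  1 × Cl: no H
  1 × I: no H
  1 × N: 2 H
  Total hydrogens = 13.
Molecular formula: C10H13ClIN

C10H13ClIN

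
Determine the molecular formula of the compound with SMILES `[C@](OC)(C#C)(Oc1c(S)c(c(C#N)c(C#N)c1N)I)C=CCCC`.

Heavy atoms from the SMILES: 17 C, 1 I, 3 N, 2 O, 1 S.
Implicit hydrogens by atom environment:
  6 × C (aromatic): no H
  4 × C: no H
  3 × C: 1 H each → 3
  2 × C: 3 H each → 6
  2 × C: 2 H each → 4
  2 × N: no H
  2 × O: no H
  1 × I: no H
  1 × N: 2 H
  1 × S: 1 H
  Total hydrogens = 16.
Molecular formula: C17H16IN3O2S

C17H16IN3O2S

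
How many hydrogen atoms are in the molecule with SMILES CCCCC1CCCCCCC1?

Hydrogens are implicit in SMILES; fill each atom to its normal valence:
  10 × C: 2 H each → 20
  1 × C: 3 H
  1 × C: 1 H
  Total hydrogens = 24.

24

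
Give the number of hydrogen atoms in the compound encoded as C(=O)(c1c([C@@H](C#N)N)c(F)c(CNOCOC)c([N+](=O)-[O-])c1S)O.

Hydrogens are implicit in SMILES; fill each atom to its normal valence:
  6 × C (aromatic): no H
  4 × O: no H
  2 × C: 2 H each → 4
  2 × C: no H
  1 × C: 3 H
  1 × C: 1 H
  1 × F: no H
  1 × N: 2 H
  1 × N: 1 H
  1 × N: no H
  1 × N (charge +1): no H
  1 × O: 1 H
  1 × O (charge -1): no H
  1 × S: 1 H
  Total hydrogens = 13.

13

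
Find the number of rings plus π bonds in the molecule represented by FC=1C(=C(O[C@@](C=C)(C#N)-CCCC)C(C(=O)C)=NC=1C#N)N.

10

Molecular formula from the SMILES: C16H17FN4O2.
DoU = (2C + 2 + N − H − X)/2 = (2·16 + 2 + 4 − 17 − 1)/2 = 20/2 = 10.
(Structurally: 1 ring(s) + 9 π bond(s) = 10.)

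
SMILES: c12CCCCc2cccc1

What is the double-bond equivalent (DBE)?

Molecular formula from the SMILES: C10H12.
DoU = (2C + 2 + N − H − X)/2 = (2·10 + 2 + 0 − 12 − 0)/2 = 10/2 = 5.
(Structurally: 2 ring(s) + 3 π bond(s) = 5.)

5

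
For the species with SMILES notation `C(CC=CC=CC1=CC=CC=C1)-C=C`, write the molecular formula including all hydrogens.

C14H16

Heavy atoms from the SMILES: 14 C.
Implicit hydrogens by atom environment:
  5 × C: 1 H each → 5
  5 × C (aromatic): 1 H each → 5
  3 × C: 2 H each → 6
  1 × C (aromatic): no H
  Total hydrogens = 16.
Molecular formula: C14H16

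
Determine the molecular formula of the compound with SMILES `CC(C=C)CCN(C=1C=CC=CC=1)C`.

Heavy atoms from the SMILES: 13 C, 1 N.
Implicit hydrogens by atom environment:
  5 × C (aromatic): 1 H each → 5
  3 × C: 2 H each → 6
  2 × C: 3 H each → 6
  2 × C: 1 H each → 2
  1 × C (aromatic): no H
  1 × N: no H
  Total hydrogens = 19.
Molecular formula: C13H19N

C13H19N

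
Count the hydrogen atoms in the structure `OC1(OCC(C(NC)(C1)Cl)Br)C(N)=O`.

Hydrogens are implicit in SMILES; fill each atom to its normal valence:
  3 × C: no H
  2 × C: 2 H each → 4
  2 × O: no H
  1 × Br: no H
  1 × C: 3 H
  1 × C: 1 H
  1 × Cl: no H
  1 × N: 2 H
  1 × N: 1 H
  1 × O: 1 H
  Total hydrogens = 12.

12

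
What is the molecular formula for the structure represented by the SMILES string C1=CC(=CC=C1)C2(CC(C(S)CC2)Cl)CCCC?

C16H23ClS

Heavy atoms from the SMILES: 16 C, 1 Cl, 1 S.
Implicit hydrogens by atom environment:
  6 × C: 2 H each → 12
  5 × C (aromatic): 1 H each → 5
  2 × C: 1 H each → 2
  1 × C: 3 H
  1 × C: no H
  1 × C (aromatic): no H
  1 × Cl: no H
  1 × S: 1 H
  Total hydrogens = 23.
Molecular formula: C16H23ClS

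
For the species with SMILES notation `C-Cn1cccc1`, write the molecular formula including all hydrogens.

Heavy atoms from the SMILES: 6 C, 1 N.
Implicit hydrogens by atom environment:
  4 × C (aromatic): 1 H each → 4
  1 × C: 3 H
  1 × C: 2 H
  1 × N (aromatic): no H
  Total hydrogens = 9.
Molecular formula: C6H9N

C6H9N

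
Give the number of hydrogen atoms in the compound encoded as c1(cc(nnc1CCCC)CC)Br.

Hydrogens are implicit in SMILES; fill each atom to its normal valence:
  4 × C: 2 H each → 8
  3 × C (aromatic): no H
  2 × C: 3 H each → 6
  2 × N (aromatic): no H
  1 × Br: no H
  1 × C (aromatic): 1 H
  Total hydrogens = 15.

15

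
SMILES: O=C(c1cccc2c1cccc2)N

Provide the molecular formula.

C11H9NO

Heavy atoms from the SMILES: 11 C, 1 N, 1 O.
Implicit hydrogens by atom environment:
  7 × C (aromatic): 1 H each → 7
  3 × C (aromatic): no H
  1 × C: no H
  1 × N: 2 H
  1 × O: no H
  Total hydrogens = 9.
Molecular formula: C11H9NO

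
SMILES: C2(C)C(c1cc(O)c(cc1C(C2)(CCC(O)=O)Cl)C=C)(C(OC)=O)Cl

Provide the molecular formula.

Heavy atoms from the SMILES: 18 C, 2 Cl, 5 O.
Implicit hydrogens by atom environment:
  4 × C: 2 H each → 8
  4 × C (aromatic): no H
  4 × C: no H
  3 × O: no H
  2 × C: 3 H each → 6
  2 × C (aromatic): 1 H each → 2
  2 × C: 1 H each → 2
  2 × Cl: no H
  2 × O: 1 H each → 2
  Total hydrogens = 20.
Molecular formula: C18H20Cl2O5

C18H20Cl2O5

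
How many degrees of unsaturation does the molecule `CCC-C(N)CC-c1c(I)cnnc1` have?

4

Molecular formula from the SMILES: C10H16IN3.
DoU = (2C + 2 + N − H − X)/2 = (2·10 + 2 + 3 − 16 − 1)/2 = 8/2 = 4.
(Structurally: 1 ring(s) + 3 π bond(s) = 4.)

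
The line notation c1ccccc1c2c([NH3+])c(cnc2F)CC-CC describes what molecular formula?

C15H18FN2+

Heavy atoms from the SMILES: 15 C, 1 F, 2 N.
Implicit hydrogens by atom environment:
  6 × C (aromatic): 1 H each → 6
  5 × C (aromatic): no H
  3 × C: 2 H each → 6
  1 × C: 3 H
  1 × F: no H
  1 × N (charge +1): 3 H
  1 × N (aromatic): no H
  Total hydrogens = 18.
Net charge +1.
Molecular formula: C15H18FN2+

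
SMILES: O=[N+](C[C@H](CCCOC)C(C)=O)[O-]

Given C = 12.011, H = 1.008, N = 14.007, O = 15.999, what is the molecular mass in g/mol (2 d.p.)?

189.21

Molecular formula: C8H15NO4.
M = 8×12.011 + 15×1.008 + 1×14.007 + 4×15.999 = 189.21 g/mol.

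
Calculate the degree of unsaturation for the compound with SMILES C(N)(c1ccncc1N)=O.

Molecular formula from the SMILES: C6H7N3O.
DoU = (2C + 2 + N − H − X)/2 = (2·6 + 2 + 3 − 7 − 0)/2 = 10/2 = 5.
(Structurally: 1 ring(s) + 4 π bond(s) = 5.)

5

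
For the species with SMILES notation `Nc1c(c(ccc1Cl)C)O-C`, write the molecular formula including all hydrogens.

C8H10ClNO

Heavy atoms from the SMILES: 8 C, 1 Cl, 1 N, 1 O.
Implicit hydrogens by atom environment:
  4 × C (aromatic): no H
  2 × C: 3 H each → 6
  2 × C (aromatic): 1 H each → 2
  1 × Cl: no H
  1 × N: 2 H
  1 × O: no H
  Total hydrogens = 10.
Molecular formula: C8H10ClNO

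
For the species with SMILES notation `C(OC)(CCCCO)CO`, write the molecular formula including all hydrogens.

Heavy atoms from the SMILES: 7 C, 3 O.
Implicit hydrogens by atom environment:
  5 × C: 2 H each → 10
  2 × O: 1 H each → 2
  1 × C: 3 H
  1 × C: 1 H
  1 × O: no H
  Total hydrogens = 16.
Molecular formula: C7H16O3

C7H16O3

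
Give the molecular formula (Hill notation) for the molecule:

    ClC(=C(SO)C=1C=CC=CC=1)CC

C10H11ClOS

Heavy atoms from the SMILES: 10 C, 1 Cl, 1 O, 1 S.
Implicit hydrogens by atom environment:
  5 × C (aromatic): 1 H each → 5
  2 × C: no H
  1 × C: 3 H
  1 × C: 2 H
  1 × C (aromatic): no H
  1 × Cl: no H
  1 × O: 1 H
  1 × S: no H
  Total hydrogens = 11.
Molecular formula: C10H11ClOS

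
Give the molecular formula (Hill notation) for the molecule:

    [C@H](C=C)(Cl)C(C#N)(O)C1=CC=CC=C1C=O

C12H10ClNO2

Heavy atoms from the SMILES: 12 C, 1 Cl, 1 N, 2 O.
Implicit hydrogens by atom environment:
  4 × C (aromatic): 1 H each → 4
  3 × C: 1 H each → 3
  2 × C: no H
  2 × C (aromatic): no H
  1 × C: 2 H
  1 × Cl: no H
  1 × N: no H
  1 × O: 1 H
  1 × O: no H
  Total hydrogens = 10.
Molecular formula: C12H10ClNO2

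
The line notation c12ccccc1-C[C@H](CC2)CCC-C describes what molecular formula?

C14H20

Heavy atoms from the SMILES: 14 C.
Implicit hydrogens by atom environment:
  6 × C: 2 H each → 12
  4 × C (aromatic): 1 H each → 4
  2 × C (aromatic): no H
  1 × C: 3 H
  1 × C: 1 H
  Total hydrogens = 20.
Molecular formula: C14H20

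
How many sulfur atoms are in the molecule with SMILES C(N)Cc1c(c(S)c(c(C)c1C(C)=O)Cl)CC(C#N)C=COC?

1

The symbol for sulfur appears 1 time in the SMILES.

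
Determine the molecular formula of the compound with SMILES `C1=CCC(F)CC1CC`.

Heavy atoms from the SMILES: 8 C, 1 F.
Implicit hydrogens by atom environment:
  4 × C: 1 H each → 4
  3 × C: 2 H each → 6
  1 × C: 3 H
  1 × F: no H
  Total hydrogens = 13.
Molecular formula: C8H13F

C8H13F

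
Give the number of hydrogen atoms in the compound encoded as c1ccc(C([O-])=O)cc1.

Hydrogens are implicit in SMILES; fill each atom to its normal valence:
  5 × C (aromatic): 1 H each → 5
  1 × C (aromatic): no H
  1 × C: no H
  1 × O: no H
  1 × O (charge -1): no H
  Total hydrogens = 5.

5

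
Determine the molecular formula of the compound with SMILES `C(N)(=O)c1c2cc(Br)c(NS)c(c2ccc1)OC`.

C12H11BrN2O2S

Heavy atoms from the SMILES: 1 Br, 12 C, 2 N, 2 O, 1 S.
Implicit hydrogens by atom environment:
  6 × C (aromatic): no H
  4 × C (aromatic): 1 H each → 4
  2 × O: no H
  1 × Br: no H
  1 × C: 3 H
  1 × C: no H
  1 × N: 2 H
  1 × N: 1 H
  1 × S: 1 H
  Total hydrogens = 11.
Molecular formula: C12H11BrN2O2S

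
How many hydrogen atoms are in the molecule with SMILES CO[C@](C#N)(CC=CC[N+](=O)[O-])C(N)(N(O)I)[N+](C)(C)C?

21

Hydrogens are implicit in SMILES; fill each atom to its normal valence:
  4 × C: 3 H each → 12
  3 × C: no H
  2 × C: 2 H each → 4
  2 × C: 1 H each → 2
  2 × N: no H
  2 × N (charge +1): no H
  2 × O: no H
  1 × I: no H
  1 × N: 2 H
  1 × O: 1 H
  1 × O (charge -1): no H
  Total hydrogens = 21.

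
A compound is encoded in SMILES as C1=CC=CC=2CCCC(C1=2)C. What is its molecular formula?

Heavy atoms from the SMILES: 11 C.
Implicit hydrogens by atom environment:
  4 × C (aromatic): 1 H each → 4
  3 × C: 2 H each → 6
  2 × C (aromatic): no H
  1 × C: 3 H
  1 × C: 1 H
  Total hydrogens = 14.
Molecular formula: C11H14

C11H14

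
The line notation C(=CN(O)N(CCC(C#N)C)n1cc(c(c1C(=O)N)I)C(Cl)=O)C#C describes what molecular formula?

Heavy atoms from the SMILES: 15 C, 1 Cl, 1 I, 5 N, 3 O.
Implicit hydrogens by atom environment:
  4 × C: 1 H each → 4
  4 × C: no H
  3 × C (aromatic): no H
  3 × N: no H
  2 × C: 2 H each → 4
  2 × O: no H
  1 × C: 3 H
  1 × C (aromatic): 1 H
  1 × Cl: no H
  1 × I: no H
  1 × N: 2 H
  1 × N (aromatic): no H
  1 × O: 1 H
  Total hydrogens = 15.
Molecular formula: C15H15ClIN5O3

C15H15ClIN5O3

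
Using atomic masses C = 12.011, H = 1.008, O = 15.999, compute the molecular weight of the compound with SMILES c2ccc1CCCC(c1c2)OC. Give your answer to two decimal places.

Molecular formula: C11H14O.
M = 11×12.011 + 14×1.008 + 1×15.999 = 162.23 g/mol.

162.23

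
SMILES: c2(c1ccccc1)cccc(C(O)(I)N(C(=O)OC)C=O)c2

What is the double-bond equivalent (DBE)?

Molecular formula from the SMILES: C16H14INO4.
DoU = (2C + 2 + N − H − X)/2 = (2·16 + 2 + 1 − 14 − 1)/2 = 20/2 = 10.
(Structurally: 2 ring(s) + 8 π bond(s) = 10.)

10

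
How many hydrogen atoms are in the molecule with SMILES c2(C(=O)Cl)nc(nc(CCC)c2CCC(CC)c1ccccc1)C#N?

22

Hydrogens are implicit in SMILES; fill each atom to its normal valence:
  5 × C: 2 H each → 10
  5 × C (aromatic): 1 H each → 5
  5 × C (aromatic): no H
  2 × C: 3 H each → 6
  2 × C: no H
  2 × N (aromatic): no H
  1 × C: 1 H
  1 × Cl: no H
  1 × N: no H
  1 × O: no H
  Total hydrogens = 22.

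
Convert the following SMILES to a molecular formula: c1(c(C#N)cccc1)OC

Heavy atoms from the SMILES: 8 C, 1 N, 1 O.
Implicit hydrogens by atom environment:
  4 × C (aromatic): 1 H each → 4
  2 × C (aromatic): no H
  1 × C: 3 H
  1 × C: no H
  1 × N: no H
  1 × O: no H
  Total hydrogens = 7.
Molecular formula: C8H7NO

C8H7NO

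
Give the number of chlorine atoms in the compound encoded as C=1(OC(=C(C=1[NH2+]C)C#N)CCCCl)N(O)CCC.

1

The symbol for chlorine appears 1 time in the SMILES.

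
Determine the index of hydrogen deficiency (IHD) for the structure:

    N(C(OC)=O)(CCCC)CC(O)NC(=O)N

2

Molecular formula from the SMILES: C9H19N3O4.
DoU = (2C + 2 + N − H − X)/2 = (2·9 + 2 + 3 − 19 − 0)/2 = 4/2 = 2.
(Structurally: 0 ring(s) + 2 π bond(s) = 2.)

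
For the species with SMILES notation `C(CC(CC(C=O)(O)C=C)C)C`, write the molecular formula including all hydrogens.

C10H18O2

Heavy atoms from the SMILES: 10 C, 2 O.
Implicit hydrogens by atom environment:
  4 × C: 2 H each → 8
  3 × C: 1 H each → 3
  2 × C: 3 H each → 6
  1 × C: no H
  1 × O: 1 H
  1 × O: no H
  Total hydrogens = 18.
Molecular formula: C10H18O2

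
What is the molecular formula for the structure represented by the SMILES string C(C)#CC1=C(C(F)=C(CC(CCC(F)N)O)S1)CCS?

Heavy atoms from the SMILES: 14 C, 2 F, 1 N, 1 O, 2 S.
Implicit hydrogens by atom environment:
  5 × C: 2 H each → 10
  4 × C (aromatic): no H
  2 × C: 1 H each → 2
  2 × C: no H
  2 × F: no H
  1 × C: 3 H
  1 × N: 2 H
  1 × O: 1 H
  1 × S: 1 H
  1 × S (aromatic): no H
  Total hydrogens = 19.
Molecular formula: C14H19F2NOS2

C14H19F2NOS2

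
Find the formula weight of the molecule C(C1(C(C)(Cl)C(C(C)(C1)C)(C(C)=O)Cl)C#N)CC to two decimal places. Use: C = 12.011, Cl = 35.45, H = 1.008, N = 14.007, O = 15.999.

290.23

Molecular formula: C14H21Cl2NO.
M = 14×12.011 + 2×35.45 + 21×1.008 + 1×14.007 + 1×15.999 = 290.23 g/mol.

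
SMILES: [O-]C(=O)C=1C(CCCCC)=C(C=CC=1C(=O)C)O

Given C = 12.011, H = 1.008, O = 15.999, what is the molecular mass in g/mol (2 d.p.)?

Molecular formula: C14H17O4-.
M = 14×12.011 + 17×1.008 + 4×15.999 = 249.29 g/mol.

249.29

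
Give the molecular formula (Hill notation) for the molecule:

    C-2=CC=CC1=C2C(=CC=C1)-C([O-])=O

C11H7O2-

Heavy atoms from the SMILES: 11 C, 2 O.
Implicit hydrogens by atom environment:
  7 × C (aromatic): 1 H each → 7
  3 × C (aromatic): no H
  1 × C: no H
  1 × O: no H
  1 × O (charge -1): no H
  Total hydrogens = 7.
Net charge -1.
Molecular formula: C11H7O2-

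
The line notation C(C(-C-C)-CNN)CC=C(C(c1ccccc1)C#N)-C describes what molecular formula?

Heavy atoms from the SMILES: 17 C, 3 N.
Implicit hydrogens by atom environment:
  5 × C (aromatic): 1 H each → 5
  4 × C: 2 H each → 8
  3 × C: 1 H each → 3
  2 × C: 3 H each → 6
  2 × C: no H
  1 × C (aromatic): no H
  1 × N: 2 H
  1 × N: 1 H
  1 × N: no H
  Total hydrogens = 25.
Molecular formula: C17H25N3

C17H25N3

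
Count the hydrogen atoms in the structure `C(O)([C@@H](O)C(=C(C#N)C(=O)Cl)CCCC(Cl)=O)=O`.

9

Hydrogens are implicit in SMILES; fill each atom to its normal valence:
  6 × C: no H
  3 × C: 2 H each → 6
  3 × O: no H
  2 × Cl: no H
  2 × O: 1 H each → 2
  1 × C: 1 H
  1 × N: no H
  Total hydrogens = 9.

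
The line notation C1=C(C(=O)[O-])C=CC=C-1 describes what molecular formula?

Heavy atoms from the SMILES: 7 C, 2 O.
Implicit hydrogens by atom environment:
  5 × C (aromatic): 1 H each → 5
  1 × C (aromatic): no H
  1 × C: no H
  1 × O: no H
  1 × O (charge -1): no H
  Total hydrogens = 5.
Net charge -1.
Molecular formula: C7H5O2-

C7H5O2-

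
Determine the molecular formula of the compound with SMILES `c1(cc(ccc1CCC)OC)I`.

Heavy atoms from the SMILES: 10 C, 1 I, 1 O.
Implicit hydrogens by atom environment:
  3 × C (aromatic): 1 H each → 3
  3 × C (aromatic): no H
  2 × C: 3 H each → 6
  2 × C: 2 H each → 4
  1 × I: no H
  1 × O: no H
  Total hydrogens = 13.
Molecular formula: C10H13IO

C10H13IO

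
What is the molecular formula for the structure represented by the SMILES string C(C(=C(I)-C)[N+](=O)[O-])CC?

C6H10INO2

Heavy atoms from the SMILES: 6 C, 1 I, 1 N, 2 O.
Implicit hydrogens by atom environment:
  2 × C: 3 H each → 6
  2 × C: 2 H each → 4
  2 × C: no H
  1 × I: no H
  1 × N (charge +1): no H
  1 × O: no H
  1 × O (charge -1): no H
  Total hydrogens = 10.
Molecular formula: C6H10INO2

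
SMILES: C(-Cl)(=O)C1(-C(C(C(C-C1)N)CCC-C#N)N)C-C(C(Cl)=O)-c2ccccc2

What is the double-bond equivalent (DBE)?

9

Molecular formula from the SMILES: C20H25Cl2N3O2.
DoU = (2C + 2 + N − H − X)/2 = (2·20 + 2 + 3 − 25 − 2)/2 = 18/2 = 9.
(Structurally: 2 ring(s) + 7 π bond(s) = 9.)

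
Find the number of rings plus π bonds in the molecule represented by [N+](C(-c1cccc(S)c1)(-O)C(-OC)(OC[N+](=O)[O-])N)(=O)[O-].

Molecular formula from the SMILES: C10H13N3O7S.
DoU = (2C + 2 + N − H − X)/2 = (2·10 + 2 + 3 − 13 − 0)/2 = 12/2 = 6.
(Structurally: 1 ring(s) + 5 π bond(s) = 6.)

6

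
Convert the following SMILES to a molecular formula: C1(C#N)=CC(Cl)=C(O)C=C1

C7H4ClNO

Heavy atoms from the SMILES: 7 C, 1 Cl, 1 N, 1 O.
Implicit hydrogens by atom environment:
  3 × C (aromatic): 1 H each → 3
  3 × C (aromatic): no H
  1 × C: no H
  1 × Cl: no H
  1 × N: no H
  1 × O: 1 H
  Total hydrogens = 4.
Molecular formula: C7H4ClNO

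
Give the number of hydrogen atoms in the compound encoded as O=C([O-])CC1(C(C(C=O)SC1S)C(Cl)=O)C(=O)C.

10

Hydrogens are implicit in SMILES; fill each atom to its normal valence:
  4 × C: 1 H each → 4
  4 × C: no H
  4 × O: no H
  1 × C: 3 H
  1 × C: 2 H
  1 × Cl: no H
  1 × O (charge -1): no H
  1 × S: 1 H
  1 × S: no H
  Total hydrogens = 10.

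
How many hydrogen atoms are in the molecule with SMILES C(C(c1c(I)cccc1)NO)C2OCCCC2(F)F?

Hydrogens are implicit in SMILES; fill each atom to its normal valence:
  4 × C: 2 H each → 8
  4 × C (aromatic): 1 H each → 4
  2 × C: 1 H each → 2
  2 × C (aromatic): no H
  2 × F: no H
  1 × C: no H
  1 × I: no H
  1 × N: 1 H
  1 × O: 1 H
  1 × O: no H
  Total hydrogens = 16.

16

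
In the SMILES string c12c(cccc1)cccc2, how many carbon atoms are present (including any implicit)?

10

The symbol for carbon appears 10 times in the SMILES. Lowercase c denotes aromatic carbon and counts toward C.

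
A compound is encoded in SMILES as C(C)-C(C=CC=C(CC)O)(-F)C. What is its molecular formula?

C10H17FO

Heavy atoms from the SMILES: 10 C, 1 F, 1 O.
Implicit hydrogens by atom environment:
  3 × C: 3 H each → 9
  3 × C: 1 H each → 3
  2 × C: 2 H each → 4
  2 × C: no H
  1 × F: no H
  1 × O: 1 H
  Total hydrogens = 17.
Molecular formula: C10H17FO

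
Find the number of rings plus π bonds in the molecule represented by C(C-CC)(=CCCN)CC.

1

Molecular formula from the SMILES: C9H19N.
DoU = (2C + 2 + N − H − X)/2 = (2·9 + 2 + 1 − 19 − 0)/2 = 2/2 = 1.
(Structurally: 0 ring(s) + 1 π bond(s) = 1.)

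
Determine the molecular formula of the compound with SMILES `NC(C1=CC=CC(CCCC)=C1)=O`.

Heavy atoms from the SMILES: 11 C, 1 N, 1 O.
Implicit hydrogens by atom environment:
  4 × C (aromatic): 1 H each → 4
  3 × C: 2 H each → 6
  2 × C (aromatic): no H
  1 × C: 3 H
  1 × C: no H
  1 × N: 2 H
  1 × O: no H
  Total hydrogens = 15.
Molecular formula: C11H15NO

C11H15NO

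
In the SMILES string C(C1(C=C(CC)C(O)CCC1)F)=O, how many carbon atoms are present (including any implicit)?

10

The symbol for carbon appears 10 times in the SMILES.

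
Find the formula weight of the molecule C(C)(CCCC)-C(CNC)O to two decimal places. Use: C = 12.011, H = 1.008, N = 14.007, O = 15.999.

159.27

Molecular formula: C9H21NO.
M = 9×12.011 + 21×1.008 + 1×14.007 + 1×15.999 = 159.27 g/mol.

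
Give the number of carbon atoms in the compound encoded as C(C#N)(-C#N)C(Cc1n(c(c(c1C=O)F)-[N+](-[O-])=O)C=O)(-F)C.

The symbol for carbon appears 12 times in the SMILES. Lowercase c denotes aromatic carbon and counts toward C.

12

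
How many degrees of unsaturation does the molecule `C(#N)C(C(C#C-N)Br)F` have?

4

Molecular formula from the SMILES: C5H4BrFN2.
DoU = (2C + 2 + N − H − X)/2 = (2·5 + 2 + 2 − 4 − 2)/2 = 8/2 = 4.
(Structurally: 0 ring(s) + 4 π bond(s) = 4.)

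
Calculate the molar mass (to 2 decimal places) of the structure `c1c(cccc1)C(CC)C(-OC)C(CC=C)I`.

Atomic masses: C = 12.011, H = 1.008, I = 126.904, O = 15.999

344.24

Molecular formula: C15H21IO.
M = 15×12.011 + 21×1.008 + 1×126.904 + 1×15.999 = 344.24 g/mol.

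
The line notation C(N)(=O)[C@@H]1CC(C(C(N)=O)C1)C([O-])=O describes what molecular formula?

C8H11N2O4-

Heavy atoms from the SMILES: 8 C, 2 N, 4 O.
Implicit hydrogens by atom environment:
  3 × C: 1 H each → 3
  3 × C: no H
  3 × O: no H
  2 × C: 2 H each → 4
  2 × N: 2 H each → 4
  1 × O (charge -1): no H
  Total hydrogens = 11.
Net charge -1.
Molecular formula: C8H11N2O4-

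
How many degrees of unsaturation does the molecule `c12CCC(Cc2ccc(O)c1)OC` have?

Molecular formula from the SMILES: C11H14O2.
DoU = (2C + 2 + N − H − X)/2 = (2·11 + 2 + 0 − 14 − 0)/2 = 10/2 = 5.
(Structurally: 2 ring(s) + 3 π bond(s) = 5.)

5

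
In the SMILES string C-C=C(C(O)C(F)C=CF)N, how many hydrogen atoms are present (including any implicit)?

Hydrogens are implicit in SMILES; fill each atom to its normal valence:
  5 × C: 1 H each → 5
  2 × F: no H
  1 × C: 3 H
  1 × C: no H
  1 × N: 2 H
  1 × O: 1 H
  Total hydrogens = 11.

11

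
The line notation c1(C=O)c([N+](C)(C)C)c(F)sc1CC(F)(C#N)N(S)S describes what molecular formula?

Heavy atoms from the SMILES: 11 C, 2 F, 3 N, 1 O, 3 S.
Implicit hydrogens by atom environment:
  4 × C (aromatic): no H
  3 × C: 3 H each → 9
  2 × C: no H
  2 × F: no H
  2 × N: no H
  2 × S: 1 H each → 2
  1 × C: 2 H
  1 × C: 1 H
  1 × N (charge +1): no H
  1 × O: no H
  1 × S (aromatic): no H
  Total hydrogens = 14.
Net charge +1.
Molecular formula: C11H14F2N3OS3+

C11H14F2N3OS3+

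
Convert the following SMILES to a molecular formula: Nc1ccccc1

Heavy atoms from the SMILES: 6 C, 1 N.
Implicit hydrogens by atom environment:
  5 × C (aromatic): 1 H each → 5
  1 × C (aromatic): no H
  1 × N: 2 H
  Total hydrogens = 7.
Molecular formula: C6H7N

C6H7N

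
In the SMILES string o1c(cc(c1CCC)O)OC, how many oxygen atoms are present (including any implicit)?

The symbol for oxygen appears 3 times in the SMILES.

3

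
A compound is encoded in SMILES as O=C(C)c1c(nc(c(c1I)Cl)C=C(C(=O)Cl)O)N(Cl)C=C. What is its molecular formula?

C12H8Cl3IN2O3

Heavy atoms from the SMILES: 12 C, 3 Cl, 1 I, 2 N, 3 O.
Implicit hydrogens by atom environment:
  5 × C (aromatic): no H
  3 × C: no H
  3 × Cl: no H
  2 × C: 1 H each → 2
  2 × O: no H
  1 × C: 3 H
  1 × C: 2 H
  1 × I: no H
  1 × N (aromatic): no H
  1 × N: no H
  1 × O: 1 H
  Total hydrogens = 8.
Molecular formula: C12H8Cl3IN2O3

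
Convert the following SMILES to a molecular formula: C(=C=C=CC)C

C6H8

Heavy atoms from the SMILES: 6 C.
Implicit hydrogens by atom environment:
  2 × C: 3 H each → 6
  2 × C: 1 H each → 2
  2 × C: no H
  Total hydrogens = 8.
Molecular formula: C6H8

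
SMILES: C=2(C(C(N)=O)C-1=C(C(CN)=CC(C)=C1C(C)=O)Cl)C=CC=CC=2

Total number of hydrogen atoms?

19

Hydrogens are implicit in SMILES; fill each atom to its normal valence:
  6 × C (aromatic): 1 H each → 6
  6 × C (aromatic): no H
  2 × C: 3 H each → 6
  2 × C: no H
  2 × N: 2 H each → 4
  2 × O: no H
  1 × C: 2 H
  1 × C: 1 H
  1 × Cl: no H
  Total hydrogens = 19.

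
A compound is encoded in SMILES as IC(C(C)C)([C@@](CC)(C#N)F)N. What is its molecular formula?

Heavy atoms from the SMILES: 8 C, 1 F, 1 I, 2 N.
Implicit hydrogens by atom environment:
  3 × C: 3 H each → 9
  3 × C: no H
  1 × C: 2 H
  1 × C: 1 H
  1 × F: no H
  1 × I: no H
  1 × N: 2 H
  1 × N: no H
  Total hydrogens = 14.
Molecular formula: C8H14FIN2

C8H14FIN2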